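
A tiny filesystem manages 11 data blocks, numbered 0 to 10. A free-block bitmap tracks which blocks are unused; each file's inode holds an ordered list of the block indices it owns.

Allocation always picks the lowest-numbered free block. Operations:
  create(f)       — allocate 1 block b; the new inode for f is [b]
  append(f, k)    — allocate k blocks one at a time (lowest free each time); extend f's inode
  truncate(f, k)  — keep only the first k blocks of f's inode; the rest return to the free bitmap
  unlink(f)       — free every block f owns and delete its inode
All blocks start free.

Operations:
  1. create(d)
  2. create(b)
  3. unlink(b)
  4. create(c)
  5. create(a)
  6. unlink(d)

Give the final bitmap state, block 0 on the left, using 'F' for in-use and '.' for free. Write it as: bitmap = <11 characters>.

create(d): bitmap=F.......... | d=[0]
create(b): bitmap=FF......... | b=[1] d=[0]
unlink(b): bitmap=F.......... | d=[0]
create(c): bitmap=FF......... | c=[1] d=[0]
create(a): bitmap=FFF........ | a=[2] c=[1] d=[0]
unlink(d): bitmap=.FF........ | a=[2] c=[1]

bitmap = .FF........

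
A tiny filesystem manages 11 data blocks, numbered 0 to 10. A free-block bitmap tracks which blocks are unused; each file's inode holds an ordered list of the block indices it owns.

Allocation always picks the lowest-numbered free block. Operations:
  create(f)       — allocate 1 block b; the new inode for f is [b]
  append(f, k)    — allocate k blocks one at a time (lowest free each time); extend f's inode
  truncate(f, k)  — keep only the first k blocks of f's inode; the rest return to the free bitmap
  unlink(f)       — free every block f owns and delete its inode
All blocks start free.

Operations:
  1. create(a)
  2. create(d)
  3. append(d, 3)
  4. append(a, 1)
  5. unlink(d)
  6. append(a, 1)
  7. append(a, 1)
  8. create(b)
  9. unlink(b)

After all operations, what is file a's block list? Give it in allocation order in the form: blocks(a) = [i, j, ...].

[1] create(a) — a=0 (map F..........)
[2] create(d) — a=0 d=1 (map FF.........)
[3] append(d, 3) — a=0 d=1,2,3,4 (map FFFFF......)
[4] append(a, 1) — a=0,5 d=1,2,3,4 (map FFFFFF.....)
[5] unlink(d) — a=0,5 (map F....F.....)
[6] append(a, 1) — a=0,5,1 (map FF...F.....)
[7] append(a, 1) — a=0,5,1,2 (map FFF..F.....)
[8] create(b) — a=0,5,1,2 b=3 (map FFFF.F.....)
[9] unlink(b) — a=0,5,1,2 (map FFF..F.....)

blocks(a) = [0, 5, 1, 2]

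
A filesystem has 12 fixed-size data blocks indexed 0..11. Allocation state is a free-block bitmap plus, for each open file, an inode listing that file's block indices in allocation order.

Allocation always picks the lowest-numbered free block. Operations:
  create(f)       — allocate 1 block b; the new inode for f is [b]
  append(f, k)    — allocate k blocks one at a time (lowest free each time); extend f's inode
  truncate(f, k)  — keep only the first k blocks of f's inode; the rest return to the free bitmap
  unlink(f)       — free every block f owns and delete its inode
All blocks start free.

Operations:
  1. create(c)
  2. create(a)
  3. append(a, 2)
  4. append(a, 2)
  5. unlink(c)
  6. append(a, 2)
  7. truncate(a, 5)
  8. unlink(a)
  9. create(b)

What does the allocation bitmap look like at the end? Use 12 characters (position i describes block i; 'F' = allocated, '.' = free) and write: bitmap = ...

bitmap = F...........

  1. create(c)  ⇒  F...........  {c→[0]}
  2. create(a)  ⇒  FF..........  {a→[1]; c→[0]}
  3. append(a, 2)  ⇒  FFFF........  {a→[1, 2, 3]; c→[0]}
  4. append(a, 2)  ⇒  FFFFFF......  {a→[1, 2, 3, 4, 5]; c→[0]}
  5. unlink(c)  ⇒  .FFFFF......  {a→[1, 2, 3, 4, 5]}
  6. append(a, 2)  ⇒  FFFFFFF.....  {a→[1, 2, 3, 4, 5, 0, 6]}
  7. truncate(a, 5)  ⇒  .FFFFF......  {a→[1, 2, 3, 4, 5]}
  8. unlink(a)  ⇒  ............  {}
  9. create(b)  ⇒  F...........  {b→[0]}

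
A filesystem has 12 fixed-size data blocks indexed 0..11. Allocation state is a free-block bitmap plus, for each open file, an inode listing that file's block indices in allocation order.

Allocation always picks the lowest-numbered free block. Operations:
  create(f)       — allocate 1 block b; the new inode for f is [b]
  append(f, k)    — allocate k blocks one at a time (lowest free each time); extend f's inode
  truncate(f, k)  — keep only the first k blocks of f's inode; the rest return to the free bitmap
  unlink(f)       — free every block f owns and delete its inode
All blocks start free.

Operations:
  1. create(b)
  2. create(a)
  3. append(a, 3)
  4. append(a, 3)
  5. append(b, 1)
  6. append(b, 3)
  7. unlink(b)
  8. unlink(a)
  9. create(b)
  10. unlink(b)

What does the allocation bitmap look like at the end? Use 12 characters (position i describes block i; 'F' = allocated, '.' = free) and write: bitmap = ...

  1. create(b)  ⇒  F...........  {b→[0]}
  2. create(a)  ⇒  FF..........  {a→[1]; b→[0]}
  3. append(a, 3)  ⇒  FFFFF.......  {a→[1, 2, 3, 4]; b→[0]}
  4. append(a, 3)  ⇒  FFFFFFFF....  {a→[1, 2, 3, 4, 5, 6, 7]; b→[0]}
  5. append(b, 1)  ⇒  FFFFFFFFF...  {a→[1, 2, 3, 4, 5, 6, 7]; b→[0, 8]}
  6. append(b, 3)  ⇒  FFFFFFFFFFFF  {a→[1, 2, 3, 4, 5, 6, 7]; b→[0, 8, 9, 10, 11]}
  7. unlink(b)  ⇒  .FFFFFFF....  {a→[1, 2, 3, 4, 5, 6, 7]}
  8. unlink(a)  ⇒  ............  {}
  9. create(b)  ⇒  F...........  {b→[0]}
  10. unlink(b)  ⇒  ............  {}

bitmap = ............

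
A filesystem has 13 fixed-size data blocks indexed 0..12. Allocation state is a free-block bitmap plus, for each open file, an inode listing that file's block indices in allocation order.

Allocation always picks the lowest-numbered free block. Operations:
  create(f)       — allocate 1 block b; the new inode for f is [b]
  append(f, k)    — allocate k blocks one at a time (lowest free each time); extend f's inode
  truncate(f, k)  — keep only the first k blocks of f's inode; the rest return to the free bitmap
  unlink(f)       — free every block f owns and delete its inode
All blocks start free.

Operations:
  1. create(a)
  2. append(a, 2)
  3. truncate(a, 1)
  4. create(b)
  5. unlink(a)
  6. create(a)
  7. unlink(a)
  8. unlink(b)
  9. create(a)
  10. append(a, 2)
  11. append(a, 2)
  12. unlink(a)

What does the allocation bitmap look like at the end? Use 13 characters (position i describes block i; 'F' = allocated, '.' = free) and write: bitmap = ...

bitmap = .............

[1] create(a) — a=0 (map F............)
[2] append(a, 2) — a=0,1,2 (map FFF..........)
[3] truncate(a, 1) — a=0 (map F............)
[4] create(b) — a=0 b=1 (map FF...........)
[5] unlink(a) — b=1 (map .F...........)
[6] create(a) — a=0 b=1 (map FF...........)
[7] unlink(a) — b=1 (map .F...........)
[8] unlink(b) —  (map .............)
[9] create(a) — a=0 (map F............)
[10] append(a, 2) — a=0,1,2 (map FFF..........)
[11] append(a, 2) — a=0,1,2,3,4 (map FFFFF........)
[12] unlink(a) —  (map .............)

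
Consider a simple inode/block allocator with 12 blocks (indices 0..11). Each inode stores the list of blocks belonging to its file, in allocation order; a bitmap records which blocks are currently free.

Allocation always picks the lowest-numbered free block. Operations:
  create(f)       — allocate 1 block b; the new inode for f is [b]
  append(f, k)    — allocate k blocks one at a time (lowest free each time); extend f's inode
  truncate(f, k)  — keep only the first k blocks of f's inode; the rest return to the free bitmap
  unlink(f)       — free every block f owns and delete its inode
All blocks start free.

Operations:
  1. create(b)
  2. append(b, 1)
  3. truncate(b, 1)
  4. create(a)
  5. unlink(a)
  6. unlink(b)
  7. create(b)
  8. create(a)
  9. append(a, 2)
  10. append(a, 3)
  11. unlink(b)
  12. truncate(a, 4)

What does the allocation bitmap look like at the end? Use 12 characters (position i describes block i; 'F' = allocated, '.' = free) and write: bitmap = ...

bitmap = .FFFF.......

[1] create(b) — b=0 (map F...........)
[2] append(b, 1) — b=0,1 (map FF..........)
[3] truncate(b, 1) — b=0 (map F...........)
[4] create(a) — a=1 b=0 (map FF..........)
[5] unlink(a) — b=0 (map F...........)
[6] unlink(b) —  (map ............)
[7] create(b) — b=0 (map F...........)
[8] create(a) — a=1 b=0 (map FF..........)
[9] append(a, 2) — a=1,2,3 b=0 (map FFFF........)
[10] append(a, 3) — a=1,2,3,4,5,6 b=0 (map FFFFFFF.....)
[11] unlink(b) — a=1,2,3,4,5,6 (map .FFFFFF.....)
[12] truncate(a, 4) — a=1,2,3,4 (map .FFFF.......)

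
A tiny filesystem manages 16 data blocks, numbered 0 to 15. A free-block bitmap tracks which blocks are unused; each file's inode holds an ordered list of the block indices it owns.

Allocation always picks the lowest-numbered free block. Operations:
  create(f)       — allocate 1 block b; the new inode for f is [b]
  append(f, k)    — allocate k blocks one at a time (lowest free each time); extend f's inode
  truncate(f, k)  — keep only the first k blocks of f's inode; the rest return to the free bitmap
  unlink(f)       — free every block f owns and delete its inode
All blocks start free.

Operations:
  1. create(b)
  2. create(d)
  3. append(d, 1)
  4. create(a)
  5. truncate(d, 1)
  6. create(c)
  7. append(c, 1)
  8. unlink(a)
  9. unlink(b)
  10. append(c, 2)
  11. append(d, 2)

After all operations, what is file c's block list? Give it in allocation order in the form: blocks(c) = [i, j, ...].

blocks(c) = [2, 4, 0, 3]

  1. create(b)  ⇒  F...............  {b→[0]}
  2. create(d)  ⇒  FF..............  {b→[0]; d→[1]}
  3. append(d, 1)  ⇒  FFF.............  {b→[0]; d→[1, 2]}
  4. create(a)  ⇒  FFFF............  {a→[3]; b→[0]; d→[1, 2]}
  5. truncate(d, 1)  ⇒  FF.F............  {a→[3]; b→[0]; d→[1]}
  6. create(c)  ⇒  FFFF............  {a→[3]; b→[0]; c→[2]; d→[1]}
  7. append(c, 1)  ⇒  FFFFF...........  {a→[3]; b→[0]; c→[2, 4]; d→[1]}
  8. unlink(a)  ⇒  FFF.F...........  {b→[0]; c→[2, 4]; d→[1]}
  9. unlink(b)  ⇒  .FF.F...........  {c→[2, 4]; d→[1]}
  10. append(c, 2)  ⇒  FFFFF...........  {c→[2, 4, 0, 3]; d→[1]}
  11. append(d, 2)  ⇒  FFFFFFF.........  {c→[2, 4, 0, 3]; d→[1, 5, 6]}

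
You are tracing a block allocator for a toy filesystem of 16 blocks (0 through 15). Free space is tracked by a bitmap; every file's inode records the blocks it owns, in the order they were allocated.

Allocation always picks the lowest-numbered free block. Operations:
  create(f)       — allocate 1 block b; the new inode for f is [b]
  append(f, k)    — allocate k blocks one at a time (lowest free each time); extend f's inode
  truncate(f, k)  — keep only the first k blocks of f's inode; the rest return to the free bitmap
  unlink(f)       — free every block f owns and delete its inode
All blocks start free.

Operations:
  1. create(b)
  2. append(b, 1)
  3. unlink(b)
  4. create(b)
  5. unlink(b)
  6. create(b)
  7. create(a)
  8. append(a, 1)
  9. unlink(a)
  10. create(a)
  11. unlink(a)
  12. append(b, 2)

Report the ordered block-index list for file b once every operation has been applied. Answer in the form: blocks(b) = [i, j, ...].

blocks(b) = [0, 1, 2]

after create(b) → b:[0]  free=[F...............]
after append(b, 1) → b:[0, 1]  free=[FF..............]
after unlink(b) →   free=[................]
after create(b) → b:[0]  free=[F...............]
after unlink(b) →   free=[................]
after create(b) → b:[0]  free=[F...............]
after create(a) → a:[1], b:[0]  free=[FF..............]
after append(a, 1) → a:[1, 2], b:[0]  free=[FFF.............]
after unlink(a) → b:[0]  free=[F...............]
after create(a) → a:[1], b:[0]  free=[FF..............]
after unlink(a) → b:[0]  free=[F...............]
after append(b, 2) → b:[0, 1, 2]  free=[FFF.............]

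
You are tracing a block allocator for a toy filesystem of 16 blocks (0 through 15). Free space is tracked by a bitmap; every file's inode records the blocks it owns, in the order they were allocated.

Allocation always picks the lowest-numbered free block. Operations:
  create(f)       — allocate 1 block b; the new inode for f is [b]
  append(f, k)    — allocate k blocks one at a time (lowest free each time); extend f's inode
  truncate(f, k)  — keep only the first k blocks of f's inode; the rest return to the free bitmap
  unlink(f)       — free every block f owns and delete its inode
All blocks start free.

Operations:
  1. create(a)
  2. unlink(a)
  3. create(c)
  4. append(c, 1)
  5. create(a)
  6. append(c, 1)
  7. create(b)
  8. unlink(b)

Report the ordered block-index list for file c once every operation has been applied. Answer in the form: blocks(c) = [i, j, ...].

[1] create(a) — a=0 (map F...............)
[2] unlink(a) —  (map ................)
[3] create(c) — c=0 (map F...............)
[4] append(c, 1) — c=0,1 (map FF..............)
[5] create(a) — a=2 c=0,1 (map FFF.............)
[6] append(c, 1) — a=2 c=0,1,3 (map FFFF............)
[7] create(b) — a=2 b=4 c=0,1,3 (map FFFFF...........)
[8] unlink(b) — a=2 c=0,1,3 (map FFFF............)

blocks(c) = [0, 1, 3]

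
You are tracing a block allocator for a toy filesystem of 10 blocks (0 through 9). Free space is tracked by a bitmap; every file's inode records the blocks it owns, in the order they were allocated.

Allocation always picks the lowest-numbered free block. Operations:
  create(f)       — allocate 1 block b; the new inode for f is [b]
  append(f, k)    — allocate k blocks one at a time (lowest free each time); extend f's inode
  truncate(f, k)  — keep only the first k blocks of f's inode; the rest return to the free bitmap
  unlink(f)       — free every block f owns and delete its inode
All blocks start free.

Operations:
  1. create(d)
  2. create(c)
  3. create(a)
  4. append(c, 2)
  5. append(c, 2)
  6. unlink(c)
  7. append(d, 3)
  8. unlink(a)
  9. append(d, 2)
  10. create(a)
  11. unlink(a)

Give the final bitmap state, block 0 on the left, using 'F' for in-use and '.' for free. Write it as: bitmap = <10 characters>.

bitmap = FFFFFF....

after create(d) → d:[0]  free=[F.........]
after create(c) → c:[1], d:[0]  free=[FF........]
after create(a) → a:[2], c:[1], d:[0]  free=[FFF.......]
after append(c, 2) → a:[2], c:[1, 3, 4], d:[0]  free=[FFFFF.....]
after append(c, 2) → a:[2], c:[1, 3, 4, 5, 6], d:[0]  free=[FFFFFFF...]
after unlink(c) → a:[2], d:[0]  free=[F.F.......]
after append(d, 3) → a:[2], d:[0, 1, 3, 4]  free=[FFFFF.....]
after unlink(a) → d:[0, 1, 3, 4]  free=[FF.FF.....]
after append(d, 2) → d:[0, 1, 3, 4, 2, 5]  free=[FFFFFF....]
after create(a) → a:[6], d:[0, 1, 3, 4, 2, 5]  free=[FFFFFFF...]
after unlink(a) → d:[0, 1, 3, 4, 2, 5]  free=[FFFFFF....]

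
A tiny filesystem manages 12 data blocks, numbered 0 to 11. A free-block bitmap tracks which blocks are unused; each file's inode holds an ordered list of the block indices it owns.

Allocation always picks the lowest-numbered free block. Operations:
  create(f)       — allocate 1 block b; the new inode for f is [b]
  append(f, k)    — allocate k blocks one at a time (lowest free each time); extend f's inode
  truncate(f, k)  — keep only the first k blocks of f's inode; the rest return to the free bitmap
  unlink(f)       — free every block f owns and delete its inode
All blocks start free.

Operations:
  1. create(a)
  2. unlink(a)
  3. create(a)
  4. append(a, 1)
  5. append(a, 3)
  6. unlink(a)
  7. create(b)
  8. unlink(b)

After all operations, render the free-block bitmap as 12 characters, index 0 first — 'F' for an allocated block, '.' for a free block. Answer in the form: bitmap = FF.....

bitmap = ............

create(a): bitmap=F........... | a=[0]
unlink(a): bitmap=............ | 
create(a): bitmap=F........... | a=[0]
append(a, 1): bitmap=FF.......... | a=[0, 1]
append(a, 3): bitmap=FFFFF....... | a=[0, 1, 2, 3, 4]
unlink(a): bitmap=............ | 
create(b): bitmap=F........... | b=[0]
unlink(b): bitmap=............ | 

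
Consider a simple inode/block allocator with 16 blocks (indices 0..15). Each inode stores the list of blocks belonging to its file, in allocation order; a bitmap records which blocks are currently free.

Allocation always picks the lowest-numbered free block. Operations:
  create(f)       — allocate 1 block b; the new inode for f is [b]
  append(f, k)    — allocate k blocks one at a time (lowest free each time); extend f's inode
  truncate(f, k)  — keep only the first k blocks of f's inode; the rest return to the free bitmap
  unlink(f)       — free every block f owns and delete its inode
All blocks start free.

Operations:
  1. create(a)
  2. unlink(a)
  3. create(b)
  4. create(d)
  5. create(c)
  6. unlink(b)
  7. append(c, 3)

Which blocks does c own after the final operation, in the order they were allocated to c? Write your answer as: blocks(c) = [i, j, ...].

blocks(c) = [2, 0, 3, 4]

create(a): bitmap=F............... | a=[0]
unlink(a): bitmap=................ | 
create(b): bitmap=F............... | b=[0]
create(d): bitmap=FF.............. | b=[0] d=[1]
create(c): bitmap=FFF............. | b=[0] c=[2] d=[1]
unlink(b): bitmap=.FF............. | c=[2] d=[1]
append(c, 3): bitmap=FFFFF........... | c=[2, 0, 3, 4] d=[1]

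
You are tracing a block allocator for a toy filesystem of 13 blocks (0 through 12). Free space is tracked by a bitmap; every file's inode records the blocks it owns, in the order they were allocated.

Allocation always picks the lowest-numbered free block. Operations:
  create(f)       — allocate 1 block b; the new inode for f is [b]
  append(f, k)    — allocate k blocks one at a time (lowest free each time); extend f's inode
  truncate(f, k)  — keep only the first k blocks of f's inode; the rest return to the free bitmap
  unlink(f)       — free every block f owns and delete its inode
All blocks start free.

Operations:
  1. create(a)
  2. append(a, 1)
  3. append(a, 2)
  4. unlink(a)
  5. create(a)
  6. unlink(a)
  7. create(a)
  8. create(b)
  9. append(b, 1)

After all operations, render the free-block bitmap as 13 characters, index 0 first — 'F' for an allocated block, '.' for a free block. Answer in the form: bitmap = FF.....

after create(a) → a:[0]  free=[F............]
after append(a, 1) → a:[0, 1]  free=[FF...........]
after append(a, 2) → a:[0, 1, 2, 3]  free=[FFFF.........]
after unlink(a) →   free=[.............]
after create(a) → a:[0]  free=[F............]
after unlink(a) →   free=[.............]
after create(a) → a:[0]  free=[F............]
after create(b) → a:[0], b:[1]  free=[FF...........]
after append(b, 1) → a:[0], b:[1, 2]  free=[FFF..........]

bitmap = FFF..........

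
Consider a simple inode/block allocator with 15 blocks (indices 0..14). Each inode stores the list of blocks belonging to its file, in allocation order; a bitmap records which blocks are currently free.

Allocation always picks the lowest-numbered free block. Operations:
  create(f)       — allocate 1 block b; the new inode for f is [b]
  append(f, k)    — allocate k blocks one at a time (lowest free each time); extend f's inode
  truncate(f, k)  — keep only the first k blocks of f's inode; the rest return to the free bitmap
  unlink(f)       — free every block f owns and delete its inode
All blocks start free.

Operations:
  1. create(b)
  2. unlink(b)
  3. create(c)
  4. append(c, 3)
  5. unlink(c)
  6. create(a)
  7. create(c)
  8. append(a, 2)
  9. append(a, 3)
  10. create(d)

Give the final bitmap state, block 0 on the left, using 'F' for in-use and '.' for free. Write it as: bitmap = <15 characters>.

bitmap = FFFFFFFF.......

after create(b) → b:[0]  free=[F..............]
after unlink(b) →   free=[...............]
after create(c) → c:[0]  free=[F..............]
after append(c, 3) → c:[0, 1, 2, 3]  free=[FFFF...........]
after unlink(c) →   free=[...............]
after create(a) → a:[0]  free=[F..............]
after create(c) → a:[0], c:[1]  free=[FF.............]
after append(a, 2) → a:[0, 2, 3], c:[1]  free=[FFFF...........]
after append(a, 3) → a:[0, 2, 3, 4, 5, 6], c:[1]  free=[FFFFFFF........]
after create(d) → a:[0, 2, 3, 4, 5, 6], c:[1], d:[7]  free=[FFFFFFFF.......]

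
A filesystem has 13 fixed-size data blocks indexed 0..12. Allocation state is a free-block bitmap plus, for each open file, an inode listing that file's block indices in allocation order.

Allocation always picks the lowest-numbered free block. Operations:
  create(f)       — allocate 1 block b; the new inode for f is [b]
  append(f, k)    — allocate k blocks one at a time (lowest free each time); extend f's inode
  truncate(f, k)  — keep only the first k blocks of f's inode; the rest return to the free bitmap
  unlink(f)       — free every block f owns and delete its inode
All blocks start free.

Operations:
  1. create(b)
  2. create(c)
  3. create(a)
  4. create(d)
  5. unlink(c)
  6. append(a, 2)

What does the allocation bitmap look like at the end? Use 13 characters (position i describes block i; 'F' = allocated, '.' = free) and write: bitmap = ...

bitmap = FFFFF........

[1] create(b) — b=0 (map F............)
[2] create(c) — b=0 c=1 (map FF...........)
[3] create(a) — a=2 b=0 c=1 (map FFF..........)
[4] create(d) — a=2 b=0 c=1 d=3 (map FFFF.........)
[5] unlink(c) — a=2 b=0 d=3 (map F.FF.........)
[6] append(a, 2) — a=2,1,4 b=0 d=3 (map FFFFF........)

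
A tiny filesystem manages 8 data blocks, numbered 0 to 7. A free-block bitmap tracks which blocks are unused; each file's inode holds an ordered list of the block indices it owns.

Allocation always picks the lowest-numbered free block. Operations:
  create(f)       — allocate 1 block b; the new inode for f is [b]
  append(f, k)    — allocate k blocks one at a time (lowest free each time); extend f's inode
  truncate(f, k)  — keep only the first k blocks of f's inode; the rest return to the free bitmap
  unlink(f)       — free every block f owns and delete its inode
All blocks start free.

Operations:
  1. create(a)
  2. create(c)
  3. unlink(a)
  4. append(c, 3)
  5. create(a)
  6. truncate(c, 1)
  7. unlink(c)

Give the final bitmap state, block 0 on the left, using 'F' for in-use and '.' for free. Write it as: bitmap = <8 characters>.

create(a): bitmap=F....... | a=[0]
create(c): bitmap=FF...... | a=[0] c=[1]
unlink(a): bitmap=.F...... | c=[1]
append(c, 3): bitmap=FFFF.... | c=[1, 0, 2, 3]
create(a): bitmap=FFFFF... | a=[4] c=[1, 0, 2, 3]
truncate(c, 1): bitmap=.F..F... | a=[4] c=[1]
unlink(c): bitmap=....F... | a=[4]

bitmap = ....F...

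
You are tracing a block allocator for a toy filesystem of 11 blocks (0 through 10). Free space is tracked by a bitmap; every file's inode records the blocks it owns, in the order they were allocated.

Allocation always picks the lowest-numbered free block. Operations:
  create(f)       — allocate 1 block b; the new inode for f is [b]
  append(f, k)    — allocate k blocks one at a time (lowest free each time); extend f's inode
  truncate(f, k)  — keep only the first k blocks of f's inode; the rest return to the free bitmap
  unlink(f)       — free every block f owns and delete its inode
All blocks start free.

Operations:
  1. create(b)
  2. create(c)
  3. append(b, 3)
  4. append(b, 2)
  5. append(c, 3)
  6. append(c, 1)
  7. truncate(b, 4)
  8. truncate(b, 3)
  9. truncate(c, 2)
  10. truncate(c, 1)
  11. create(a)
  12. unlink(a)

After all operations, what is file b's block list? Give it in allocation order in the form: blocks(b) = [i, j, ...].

after create(b) → b:[0]  free=[F..........]
after create(c) → b:[0], c:[1]  free=[FF.........]
after append(b, 3) → b:[0, 2, 3, 4], c:[1]  free=[FFFFF......]
after append(b, 2) → b:[0, 2, 3, 4, 5, 6], c:[1]  free=[FFFFFFF....]
after append(c, 3) → b:[0, 2, 3, 4, 5, 6], c:[1, 7, 8, 9]  free=[FFFFFFFFFF.]
after append(c, 1) → b:[0, 2, 3, 4, 5, 6], c:[1, 7, 8, 9, 10]  free=[FFFFFFFFFFF]
after truncate(b, 4) → b:[0, 2, 3, 4], c:[1, 7, 8, 9, 10]  free=[FFFFF..FFFF]
after truncate(b, 3) → b:[0, 2, 3], c:[1, 7, 8, 9, 10]  free=[FFFF...FFFF]
after truncate(c, 2) → b:[0, 2, 3], c:[1, 7]  free=[FFFF...F...]
after truncate(c, 1) → b:[0, 2, 3], c:[1]  free=[FFFF.......]
after create(a) → a:[4], b:[0, 2, 3], c:[1]  free=[FFFFF......]
after unlink(a) → b:[0, 2, 3], c:[1]  free=[FFFF.......]

blocks(b) = [0, 2, 3]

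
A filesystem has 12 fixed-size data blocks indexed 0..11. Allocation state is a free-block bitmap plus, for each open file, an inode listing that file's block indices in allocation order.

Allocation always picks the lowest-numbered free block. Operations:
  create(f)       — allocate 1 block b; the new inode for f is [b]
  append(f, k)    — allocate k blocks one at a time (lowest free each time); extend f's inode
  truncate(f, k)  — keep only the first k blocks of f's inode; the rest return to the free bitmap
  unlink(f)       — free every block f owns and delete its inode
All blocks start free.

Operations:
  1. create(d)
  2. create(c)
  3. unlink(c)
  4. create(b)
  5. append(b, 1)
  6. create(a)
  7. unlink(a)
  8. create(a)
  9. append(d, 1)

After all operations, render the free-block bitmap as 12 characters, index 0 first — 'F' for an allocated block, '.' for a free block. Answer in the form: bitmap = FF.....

bitmap = FFFFF.......

create(d): bitmap=F........... | d=[0]
create(c): bitmap=FF.......... | c=[1] d=[0]
unlink(c): bitmap=F........... | d=[0]
create(b): bitmap=FF.......... | b=[1] d=[0]
append(b, 1): bitmap=FFF......... | b=[1, 2] d=[0]
create(a): bitmap=FFFF........ | a=[3] b=[1, 2] d=[0]
unlink(a): bitmap=FFF......... | b=[1, 2] d=[0]
create(a): bitmap=FFFF........ | a=[3] b=[1, 2] d=[0]
append(d, 1): bitmap=FFFFF....... | a=[3] b=[1, 2] d=[0, 4]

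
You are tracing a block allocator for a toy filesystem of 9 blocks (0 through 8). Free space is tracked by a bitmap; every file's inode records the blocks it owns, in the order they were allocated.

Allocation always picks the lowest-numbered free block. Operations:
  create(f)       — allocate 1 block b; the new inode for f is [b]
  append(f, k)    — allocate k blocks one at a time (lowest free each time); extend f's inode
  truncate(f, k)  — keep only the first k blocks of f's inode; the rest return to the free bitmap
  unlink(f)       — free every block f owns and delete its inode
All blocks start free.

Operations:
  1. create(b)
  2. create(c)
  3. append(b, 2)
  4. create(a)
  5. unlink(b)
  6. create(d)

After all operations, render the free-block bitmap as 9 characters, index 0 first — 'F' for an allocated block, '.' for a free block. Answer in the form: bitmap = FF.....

bitmap = FF..F....

[1] create(b) — b=0 (map F........)
[2] create(c) — b=0 c=1 (map FF.......)
[3] append(b, 2) — b=0,2,3 c=1 (map FFFF.....)
[4] create(a) — a=4 b=0,2,3 c=1 (map FFFFF....)
[5] unlink(b) — a=4 c=1 (map .F..F....)
[6] create(d) — a=4 c=1 d=0 (map FF..F....)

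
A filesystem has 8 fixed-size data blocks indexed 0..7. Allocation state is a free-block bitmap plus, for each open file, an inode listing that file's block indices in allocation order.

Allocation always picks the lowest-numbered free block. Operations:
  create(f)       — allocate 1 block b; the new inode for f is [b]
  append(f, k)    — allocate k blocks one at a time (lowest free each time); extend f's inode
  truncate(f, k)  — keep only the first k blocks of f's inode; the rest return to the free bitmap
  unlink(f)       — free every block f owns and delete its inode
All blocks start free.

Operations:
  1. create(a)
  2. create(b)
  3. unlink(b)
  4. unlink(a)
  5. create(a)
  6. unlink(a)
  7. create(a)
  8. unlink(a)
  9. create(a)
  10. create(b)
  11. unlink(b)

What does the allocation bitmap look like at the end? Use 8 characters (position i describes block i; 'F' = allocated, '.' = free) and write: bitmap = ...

bitmap = F.......

create(a): bitmap=F....... | a=[0]
create(b): bitmap=FF...... | a=[0] b=[1]
unlink(b): bitmap=F....... | a=[0]
unlink(a): bitmap=........ | 
create(a): bitmap=F....... | a=[0]
unlink(a): bitmap=........ | 
create(a): bitmap=F....... | a=[0]
unlink(a): bitmap=........ | 
create(a): bitmap=F....... | a=[0]
create(b): bitmap=FF...... | a=[0] b=[1]
unlink(b): bitmap=F....... | a=[0]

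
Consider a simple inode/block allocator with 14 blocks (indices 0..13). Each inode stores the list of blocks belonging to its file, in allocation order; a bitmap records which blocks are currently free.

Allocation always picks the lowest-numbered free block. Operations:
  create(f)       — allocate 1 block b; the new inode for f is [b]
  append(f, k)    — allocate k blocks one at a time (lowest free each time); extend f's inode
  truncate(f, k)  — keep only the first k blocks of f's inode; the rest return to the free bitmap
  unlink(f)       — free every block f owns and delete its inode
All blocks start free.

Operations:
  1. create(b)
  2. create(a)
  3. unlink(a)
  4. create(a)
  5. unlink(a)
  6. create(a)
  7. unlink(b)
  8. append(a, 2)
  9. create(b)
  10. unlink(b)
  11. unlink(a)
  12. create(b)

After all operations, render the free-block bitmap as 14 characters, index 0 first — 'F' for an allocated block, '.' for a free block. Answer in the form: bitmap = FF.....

bitmap = F.............

[1] create(b) — b=0 (map F.............)
[2] create(a) — a=1 b=0 (map FF............)
[3] unlink(a) — b=0 (map F.............)
[4] create(a) — a=1 b=0 (map FF............)
[5] unlink(a) — b=0 (map F.............)
[6] create(a) — a=1 b=0 (map FF............)
[7] unlink(b) — a=1 (map .F............)
[8] append(a, 2) — a=1,0,2 (map FFF...........)
[9] create(b) — a=1,0,2 b=3 (map FFFF..........)
[10] unlink(b) — a=1,0,2 (map FFF...........)
[11] unlink(a) —  (map ..............)
[12] create(b) — b=0 (map F.............)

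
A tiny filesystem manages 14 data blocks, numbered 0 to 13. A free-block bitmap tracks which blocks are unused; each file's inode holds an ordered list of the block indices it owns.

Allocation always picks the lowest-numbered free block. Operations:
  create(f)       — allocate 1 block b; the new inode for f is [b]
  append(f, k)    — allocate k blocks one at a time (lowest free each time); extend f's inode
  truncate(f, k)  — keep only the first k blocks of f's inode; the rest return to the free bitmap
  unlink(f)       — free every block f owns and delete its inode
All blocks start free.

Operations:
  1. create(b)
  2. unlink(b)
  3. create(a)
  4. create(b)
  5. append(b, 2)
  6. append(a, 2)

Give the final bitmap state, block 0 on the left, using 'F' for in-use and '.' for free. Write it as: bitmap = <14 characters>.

bitmap = FFFFFF........

  1. create(b)  ⇒  F.............  {b→[0]}
  2. unlink(b)  ⇒  ..............  {}
  3. create(a)  ⇒  F.............  {a→[0]}
  4. create(b)  ⇒  FF............  {a→[0]; b→[1]}
  5. append(b, 2)  ⇒  FFFF..........  {a→[0]; b→[1, 2, 3]}
  6. append(a, 2)  ⇒  FFFFFF........  {a→[0, 4, 5]; b→[1, 2, 3]}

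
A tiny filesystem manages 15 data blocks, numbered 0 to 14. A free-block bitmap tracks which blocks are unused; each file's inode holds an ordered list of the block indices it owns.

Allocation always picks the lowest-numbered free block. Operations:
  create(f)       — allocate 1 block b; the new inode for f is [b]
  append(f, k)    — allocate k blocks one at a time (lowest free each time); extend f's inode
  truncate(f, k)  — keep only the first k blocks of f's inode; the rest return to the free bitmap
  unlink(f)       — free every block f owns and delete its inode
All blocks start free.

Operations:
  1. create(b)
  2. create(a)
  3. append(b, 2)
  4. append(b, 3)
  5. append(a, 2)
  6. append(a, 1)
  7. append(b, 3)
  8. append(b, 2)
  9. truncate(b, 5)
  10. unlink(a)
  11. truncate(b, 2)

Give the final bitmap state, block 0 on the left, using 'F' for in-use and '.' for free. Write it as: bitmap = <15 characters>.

create(b): bitmap=F.............. | b=[0]
create(a): bitmap=FF............. | a=[1] b=[0]
append(b, 2): bitmap=FFFF........... | a=[1] b=[0, 2, 3]
append(b, 3): bitmap=FFFFFFF........ | a=[1] b=[0, 2, 3, 4, 5, 6]
append(a, 2): bitmap=FFFFFFFFF...... | a=[1, 7, 8] b=[0, 2, 3, 4, 5, 6]
append(a, 1): bitmap=FFFFFFFFFF..... | a=[1, 7, 8, 9] b=[0, 2, 3, 4, 5, 6]
append(b, 3): bitmap=FFFFFFFFFFFFF.. | a=[1, 7, 8, 9] b=[0, 2, 3, 4, 5, 6, 10, 11, 12]
append(b, 2): bitmap=FFFFFFFFFFFFFFF | a=[1, 7, 8, 9] b=[0, 2, 3, 4, 5, 6, 10, 11, 12, 13, 14]
truncate(b, 5): bitmap=FFFFFF.FFF..... | a=[1, 7, 8, 9] b=[0, 2, 3, 4, 5]
unlink(a): bitmap=F.FFFF......... | b=[0, 2, 3, 4, 5]
truncate(b, 2): bitmap=F.F............ | b=[0, 2]

bitmap = F.F............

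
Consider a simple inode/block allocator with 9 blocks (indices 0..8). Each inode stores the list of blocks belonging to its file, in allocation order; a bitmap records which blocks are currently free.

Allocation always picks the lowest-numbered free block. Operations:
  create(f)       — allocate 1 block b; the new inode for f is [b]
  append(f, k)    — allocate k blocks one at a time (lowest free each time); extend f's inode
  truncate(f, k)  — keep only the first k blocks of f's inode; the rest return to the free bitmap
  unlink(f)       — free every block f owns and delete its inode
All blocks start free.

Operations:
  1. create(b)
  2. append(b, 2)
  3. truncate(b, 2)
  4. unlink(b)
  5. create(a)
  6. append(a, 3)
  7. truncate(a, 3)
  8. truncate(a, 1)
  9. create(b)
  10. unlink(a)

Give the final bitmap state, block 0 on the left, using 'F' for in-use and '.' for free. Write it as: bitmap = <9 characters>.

create(b): bitmap=F........ | b=[0]
append(b, 2): bitmap=FFF...... | b=[0, 1, 2]
truncate(b, 2): bitmap=FF....... | b=[0, 1]
unlink(b): bitmap=......... | 
create(a): bitmap=F........ | a=[0]
append(a, 3): bitmap=FFFF..... | a=[0, 1, 2, 3]
truncate(a, 3): bitmap=FFF...... | a=[0, 1, 2]
truncate(a, 1): bitmap=F........ | a=[0]
create(b): bitmap=FF....... | a=[0] b=[1]
unlink(a): bitmap=.F....... | b=[1]

bitmap = .F.......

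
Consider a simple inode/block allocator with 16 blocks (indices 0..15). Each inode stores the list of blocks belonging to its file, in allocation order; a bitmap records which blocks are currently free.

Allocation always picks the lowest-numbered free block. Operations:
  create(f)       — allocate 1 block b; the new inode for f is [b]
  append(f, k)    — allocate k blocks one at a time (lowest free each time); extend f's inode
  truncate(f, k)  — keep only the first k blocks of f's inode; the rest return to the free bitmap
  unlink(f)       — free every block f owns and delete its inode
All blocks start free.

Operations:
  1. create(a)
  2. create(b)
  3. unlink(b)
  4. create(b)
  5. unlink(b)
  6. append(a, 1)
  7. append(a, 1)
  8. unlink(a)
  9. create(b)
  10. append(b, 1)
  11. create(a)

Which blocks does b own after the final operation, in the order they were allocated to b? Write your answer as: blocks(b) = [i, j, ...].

after create(a) → a:[0]  free=[F...............]
after create(b) → a:[0], b:[1]  free=[FF..............]
after unlink(b) → a:[0]  free=[F...............]
after create(b) → a:[0], b:[1]  free=[FF..............]
after unlink(b) → a:[0]  free=[F...............]
after append(a, 1) → a:[0, 1]  free=[FF..............]
after append(a, 1) → a:[0, 1, 2]  free=[FFF.............]
after unlink(a) →   free=[................]
after create(b) → b:[0]  free=[F...............]
after append(b, 1) → b:[0, 1]  free=[FF..............]
after create(a) → a:[2], b:[0, 1]  free=[FFF.............]

blocks(b) = [0, 1]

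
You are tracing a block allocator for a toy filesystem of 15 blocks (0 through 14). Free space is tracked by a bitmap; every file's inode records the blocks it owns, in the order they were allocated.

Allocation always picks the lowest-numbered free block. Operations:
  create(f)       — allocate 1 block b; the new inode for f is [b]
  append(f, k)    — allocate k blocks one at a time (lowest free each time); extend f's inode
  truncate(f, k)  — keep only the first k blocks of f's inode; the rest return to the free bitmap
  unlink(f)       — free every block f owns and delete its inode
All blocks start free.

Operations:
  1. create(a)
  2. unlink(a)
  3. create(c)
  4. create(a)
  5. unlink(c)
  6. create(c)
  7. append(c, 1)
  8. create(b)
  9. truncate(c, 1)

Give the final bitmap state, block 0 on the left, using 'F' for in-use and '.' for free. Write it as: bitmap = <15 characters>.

after create(a) → a:[0]  free=[F..............]
after unlink(a) →   free=[...............]
after create(c) → c:[0]  free=[F..............]
after create(a) → a:[1], c:[0]  free=[FF.............]
after unlink(c) → a:[1]  free=[.F.............]
after create(c) → a:[1], c:[0]  free=[FF.............]
after append(c, 1) → a:[1], c:[0, 2]  free=[FFF............]
after create(b) → a:[1], b:[3], c:[0, 2]  free=[FFFF...........]
after truncate(c, 1) → a:[1], b:[3], c:[0]  free=[FF.F...........]

bitmap = FF.F...........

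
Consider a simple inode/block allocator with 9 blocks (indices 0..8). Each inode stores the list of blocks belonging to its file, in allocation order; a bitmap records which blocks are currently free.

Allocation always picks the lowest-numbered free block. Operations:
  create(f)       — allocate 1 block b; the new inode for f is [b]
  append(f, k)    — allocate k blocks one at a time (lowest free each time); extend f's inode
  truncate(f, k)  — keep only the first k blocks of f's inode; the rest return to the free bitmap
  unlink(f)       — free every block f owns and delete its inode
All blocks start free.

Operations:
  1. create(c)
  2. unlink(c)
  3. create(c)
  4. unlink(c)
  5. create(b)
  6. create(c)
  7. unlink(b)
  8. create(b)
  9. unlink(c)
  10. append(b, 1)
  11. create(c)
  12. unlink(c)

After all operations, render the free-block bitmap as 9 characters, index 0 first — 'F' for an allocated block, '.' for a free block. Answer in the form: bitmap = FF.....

create(c): bitmap=F........ | c=[0]
unlink(c): bitmap=......... | 
create(c): bitmap=F........ | c=[0]
unlink(c): bitmap=......... | 
create(b): bitmap=F........ | b=[0]
create(c): bitmap=FF....... | b=[0] c=[1]
unlink(b): bitmap=.F....... | c=[1]
create(b): bitmap=FF....... | b=[0] c=[1]
unlink(c): bitmap=F........ | b=[0]
append(b, 1): bitmap=FF....... | b=[0, 1]
create(c): bitmap=FFF...... | b=[0, 1] c=[2]
unlink(c): bitmap=FF....... | b=[0, 1]

bitmap = FF.......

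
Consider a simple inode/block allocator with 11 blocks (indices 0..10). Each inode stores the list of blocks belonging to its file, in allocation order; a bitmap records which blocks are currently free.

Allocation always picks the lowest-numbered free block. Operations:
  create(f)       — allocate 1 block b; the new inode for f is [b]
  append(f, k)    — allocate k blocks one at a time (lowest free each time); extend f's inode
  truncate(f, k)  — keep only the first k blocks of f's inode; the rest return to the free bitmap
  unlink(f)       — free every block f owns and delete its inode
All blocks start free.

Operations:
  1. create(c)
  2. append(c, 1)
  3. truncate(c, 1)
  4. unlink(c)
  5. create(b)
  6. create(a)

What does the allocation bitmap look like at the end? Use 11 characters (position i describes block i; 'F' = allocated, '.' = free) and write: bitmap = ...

[1] create(c) — c=0 (map F..........)
[2] append(c, 1) — c=0,1 (map FF.........)
[3] truncate(c, 1) — c=0 (map F..........)
[4] unlink(c) —  (map ...........)
[5] create(b) — b=0 (map F..........)
[6] create(a) — a=1 b=0 (map FF.........)

bitmap = FF.........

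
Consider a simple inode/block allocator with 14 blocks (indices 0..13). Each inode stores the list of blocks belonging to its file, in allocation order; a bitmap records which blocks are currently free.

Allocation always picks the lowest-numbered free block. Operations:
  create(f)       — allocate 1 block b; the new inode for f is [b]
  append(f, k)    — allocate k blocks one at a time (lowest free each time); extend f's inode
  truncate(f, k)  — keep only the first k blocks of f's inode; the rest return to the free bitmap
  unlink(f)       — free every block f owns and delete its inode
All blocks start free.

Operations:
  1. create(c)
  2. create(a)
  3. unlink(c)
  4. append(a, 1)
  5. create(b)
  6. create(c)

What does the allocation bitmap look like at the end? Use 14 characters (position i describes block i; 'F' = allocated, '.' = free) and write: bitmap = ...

create(c): bitmap=F............. | c=[0]
create(a): bitmap=FF............ | a=[1] c=[0]
unlink(c): bitmap=.F............ | a=[1]
append(a, 1): bitmap=FF............ | a=[1, 0]
create(b): bitmap=FFF........... | a=[1, 0] b=[2]
create(c): bitmap=FFFF.......... | a=[1, 0] b=[2] c=[3]

bitmap = FFFF..........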